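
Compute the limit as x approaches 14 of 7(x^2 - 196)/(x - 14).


Direct substitution gives 0/0, so we factor the numerator.
Factor: 7(x^2 - 196) = 7 * (x - 14)(x + 14)
Cancel the common factor (x - 14):
7(x^2 - 196)/(x - 14) = 7 * (x + 14)
Now substitute x = 14:
= 7 * (14 + 14) = 196

196


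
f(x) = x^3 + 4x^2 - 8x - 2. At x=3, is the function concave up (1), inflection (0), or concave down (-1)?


Concavity is determined by the sign of f''(x).
f(x) = x^3 + 4x^2 - 8x - 2
f'(x) = 3x^2 + 8x - 8
f''(x) = 6x + 8
f''(3) = 6 * 3 + 8
= 18 + 8
= 26
Since f''(3) > 0, the function is concave up (1)

1


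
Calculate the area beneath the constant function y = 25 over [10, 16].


The area under a constant function y = 25 is a rectangle.
Width = 16 - 10 = 6
Height = 25
Area = width * height
= 6 * 25
= 150

150


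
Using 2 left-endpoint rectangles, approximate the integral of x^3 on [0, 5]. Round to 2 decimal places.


Left Riemann sum uses left endpoints of each subinterval.
Interval: [0, 5], n = 2
dx = (5 - 0) / 2 = 5/2
Left endpoints: [0, 5/2]
f values: [0, 125/8]
Sum = dx * (sum of f values)
= 5/2 * 125/8
= 625/16 ≈ 39.06

39.06


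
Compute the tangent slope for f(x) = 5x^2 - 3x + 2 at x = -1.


The slope of the tangent line equals f'(x) at the point.
f(x) = 5x^2 - 3x + 2
f'(x) = 10x - 3
At x = -1:
f'(-1) = 10 * (-1) - 3
= -10 - 3
= -13

-13


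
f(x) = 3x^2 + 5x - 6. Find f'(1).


Differentiate term by term using power and sum rules:
f(x) = 3x^2 + 5x - 6
f'(x) = 6x + 5
Substitute x = 1:
f'(1) = 6 * 1 + 5
= 6 + 5
= 11

11


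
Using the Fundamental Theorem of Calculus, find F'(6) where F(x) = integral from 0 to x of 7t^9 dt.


By the Fundamental Theorem of Calculus (Part 1):
If F(x) = integral from 0 to x of f(t) dt, then F'(x) = f(x)
Here f(t) = 7t^9
So F'(x) = 7x^9
Evaluate at x = 6:
F'(6) = 7 * 6^9
= 7 * 10077696
= 70543872

70543872


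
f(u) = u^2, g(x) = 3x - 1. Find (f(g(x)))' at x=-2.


Using the chain rule: (f(g(x)))' = f'(g(x)) * g'(x)
First, find g(-2):
g(-2) = 3 * (-2) - 1 = -7
Next, f'(u) = 2u
And g'(x) = 3
So f'(g(-2)) * g'(-2)
= 2 * (-7) * 3
= -42

-42


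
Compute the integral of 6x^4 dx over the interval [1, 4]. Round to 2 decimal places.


Find the antiderivative of 6x^4:
F(x) = 6/5 * x^5
Apply the Fundamental Theorem of Calculus:
F(4) - F(1)
= 6/5 * 4^5 - 6/5 * 1^5
= 6/5 * (1024 - 1)
= 6/5 * 1023
= 6138/5 = 1227.60

1227.60


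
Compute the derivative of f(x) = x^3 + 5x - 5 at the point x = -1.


Differentiate f(x) = x^3 + 5x - 5 term by term:
f'(x) = 3x^2 + 5
Substitute x = -1:
f'(-1) = 3 * (-1)^2 + 0 * (-1) + 5
= 3 + 0 + 5
= 8

8


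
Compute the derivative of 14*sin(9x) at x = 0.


Apply the chain rule to differentiate 14*sin(9x):
d/dx [14*sin(9x)]
= 14 * cos(9x) * d/dx(9x)
= 14 * 9 * cos(9x)
= 126 * cos(9x)
Evaluate at x = 0:
= 126 * cos(0)
= 126 * 1
= 126

126


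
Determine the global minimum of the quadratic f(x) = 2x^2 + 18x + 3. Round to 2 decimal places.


For a quadratic f(x) = ax^2 + bx + c with a > 0, the minimum is at the vertex.
Vertex x-coordinate: x = -b/(2a)
x = -(18) / (2 * 2)
x = -18/4 = -9/2
Substitute back to find the minimum value:
f(-9/2) = 2 * (-9/2)^2 + 18 * (-9/2) + 3
= 81/2 - 81 + 3
= -75/2 = -37.50

-37.50


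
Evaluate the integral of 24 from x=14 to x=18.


The integral of a constant k over [a, b] equals k * (b - a).
integral from 14 to 18 of 24 dx
= 24 * (18 - 14)
= 24 * 4
= 96

96


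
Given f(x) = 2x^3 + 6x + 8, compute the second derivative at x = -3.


First derivative:
f'(x) = 6x^2 + 6
Second derivative:
f''(x) = 12x
Substitute x = -3:
f''(-3) = 12 * (-3) + 0
= -36 + 0
= -36

-36


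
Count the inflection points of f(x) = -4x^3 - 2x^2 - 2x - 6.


Inflection points occur where f''(x) = 0 and concavity changes.
f(x) = -4x^3 - 2x^2 - 2x - 6
f'(x) = -12x^2 - 4x - 2
f''(x) = -24x - 4
Set f''(x) = 0:
-24x - 4 = 0
x = 4 / (-24) = -1/6
Since f''(x) is linear (degree 1), it changes sign at this point.
Therefore there is exactly 1 inflection point.

1


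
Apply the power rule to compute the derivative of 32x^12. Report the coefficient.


We apply the power rule: d/dx [ax^n] = a*n * x^(n-1)
d/dx [32x^12]
= 32 * 12 * x^(12-1)
= 384x^11
The coefficient is 384

384


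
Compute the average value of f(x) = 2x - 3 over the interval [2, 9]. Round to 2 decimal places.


Average value = 1/(b-a) * integral from a to b of f(x) dx
First compute the integral of 2x - 3:
F(x) = x^2 - 3x
F(9) = 1 * 81 - 3 * 9 = 54
F(2) = 1 * 4 - 3 * 2 = -2
Integral = 54 - (-2) = 56
Average = 56 / (9 - 2) = 56 / 7
= 8 = 8.00

8.00


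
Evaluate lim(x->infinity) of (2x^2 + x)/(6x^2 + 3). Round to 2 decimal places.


For limits at infinity with equal-degree polynomials,
we compare leading coefficients.
Numerator leading term: 2x^2
Denominator leading term: 6x^2
Divide both by x^2:
lim = (2 + 1/x) / (6 + 3/x^2)
As x -> infinity, the 1/x and 1/x^2 terms vanish:
= 2/6 = 1/3 ≈ 0.33

0.33


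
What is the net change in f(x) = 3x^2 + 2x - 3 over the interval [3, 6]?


Net change = f(b) - f(a)
f(x) = 3x^2 + 2x - 3
Compute f(6):
f(6) = 3 * 6^2 + 2 * 6 - 3
= 108 + 12 - 3
= 117
Compute f(3):
f(3) = 3 * 3^2 + 2 * 3 - 3
= 27 + 6 - 3
= 30
Net change = 117 - 30 = 87

87


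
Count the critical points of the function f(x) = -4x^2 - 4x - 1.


Find where f'(x) = 0:
f'(x) = -8x - 4
Set f'(x) = 0:
-8x - 4 = 0
x = 4 / (-8) = -1/2
This is a linear equation in x, so there is exactly one solution.
Number of critical points: 1

1


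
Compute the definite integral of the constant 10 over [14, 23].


The integral of a constant k over [a, b] equals k * (b - a).
integral from 14 to 23 of 10 dx
= 10 * (23 - 14)
= 10 * 9
= 90

90


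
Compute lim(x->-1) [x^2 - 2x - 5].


Since polynomials are continuous, we use direct substitution.
lim(x->-1) of x^2 - 2x - 5
= 1 * (-1)^2 - 2 * (-1) - 5
= 1 + 2 - 5
= -2

-2


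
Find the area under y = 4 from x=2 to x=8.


The area under a constant function y = 4 is a rectangle.
Width = 8 - 2 = 6
Height = 4
Area = width * height
= 6 * 4
= 24

24


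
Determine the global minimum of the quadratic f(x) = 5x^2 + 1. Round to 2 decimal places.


For a quadratic f(x) = ax^2 + bx + c with a > 0, the minimum is at the vertex.
Vertex x-coordinate: x = -b/(2a)
x = -(0) / (2 * 5)
x = 0/10 = 0
Substitute back to find the minimum value:
f(0) = 5 * 0^2 + 0 * 0 + 1
= 0 + 0 + 1
= 1 = 1.00

1.00


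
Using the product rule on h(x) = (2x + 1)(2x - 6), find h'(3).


Let u(x) = 2x + 1 and v(x) = 2x - 6
u'(x) = 2
v'(x) = 2
Product rule: h'(x) = u'(x)*v(x) + u(x)*v'(x)
= 2 * (2x - 6) + (2x + 1) * 2
At x = 3:
u(3) = 2 * 3 + 1 = 7
v(3) = 2 * 3 - 6 = 0
h'(3) = 2 * 0 + 7 * 2
= 0 + 14
= 14

14


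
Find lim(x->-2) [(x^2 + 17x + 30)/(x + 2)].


Direct substitution gives 0/0, so we factor the numerator.
Factor: (x^2 + 17x + 30) = (x + 2)(x + 15)
Cancel the common factor (x + 2):
(x^2 + 17x + 30)/(x + 2) = (x + 15)
Now substitute x = -2:
= (-2) - (-15) = 13

13


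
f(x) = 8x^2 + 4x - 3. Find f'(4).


Differentiate term by term using power and sum rules:
f(x) = 8x^2 + 4x - 3
f'(x) = 16x + 4
Substitute x = 4:
f'(4) = 16 * 4 + 4
= 64 + 4
= 68

68


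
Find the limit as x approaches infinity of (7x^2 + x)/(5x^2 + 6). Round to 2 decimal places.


For limits at infinity with equal-degree polynomials,
we compare leading coefficients.
Numerator leading term: 7x^2
Denominator leading term: 5x^2
Divide both by x^2:
lim = (7 + 1/x) / (5 + 6/x^2)
As x -> infinity, the 1/x and 1/x^2 terms vanish:
= 7/5 = 1.40

1.40


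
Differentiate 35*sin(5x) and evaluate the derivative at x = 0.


Apply the chain rule to differentiate 35*sin(5x):
d/dx [35*sin(5x)]
= 35 * cos(5x) * d/dx(5x)
= 35 * 5 * cos(5x)
= 175 * cos(5x)
Evaluate at x = 0:
= 175 * cos(0)
= 175 * 1
= 175

175


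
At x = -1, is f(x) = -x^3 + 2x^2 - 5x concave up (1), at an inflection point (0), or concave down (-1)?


Concavity is determined by the sign of f''(x).
f(x) = -x^3 + 2x^2 - 5x
f'(x) = -3x^2 + 4x - 5
f''(x) = -6x + 4
f''(-1) = -6 * (-1) + 4
= 6 + 4
= 10
Since f''(-1) > 0, the function is concave up (1)

1


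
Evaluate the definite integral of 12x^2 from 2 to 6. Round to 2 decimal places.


Find the antiderivative of 12x^2:
F(x) = 12/3 * x^3
Apply the Fundamental Theorem of Calculus:
F(6) - F(2)
= 12/3 * 6^3 - 12/3 * 2^3
= 12/3 * (216 - 8)
= 12/3 * 208
= 832 = 832.00

832.00


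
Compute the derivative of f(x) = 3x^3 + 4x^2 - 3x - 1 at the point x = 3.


Differentiate f(x) = 3x^3 + 4x^2 - 3x - 1 term by term:
f'(x) = 9x^2 + 8x - 3
Substitute x = 3:
f'(3) = 9 * 3^2 + 8 * 3 - 3
= 81 + 24 - 3
= 102

102


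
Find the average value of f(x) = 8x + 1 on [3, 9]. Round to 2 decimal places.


Average value = 1/(b-a) * integral from a to b of f(x) dx
First compute the integral of 8x + 1:
F(x) = 4x^2 + x
F(9) = 4 * 81 + 1 * 9 = 333
F(3) = 4 * 9 + 1 * 3 = 39
Integral = 333 - 39 = 294
Average = 294 / (9 - 3) = 294 / 6
= 49 = 49.00

49.00


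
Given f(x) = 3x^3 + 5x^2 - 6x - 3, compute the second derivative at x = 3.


First derivative:
f'(x) = 9x^2 + 10x - 6
Second derivative:
f''(x) = 18x + 10
Substitute x = 3:
f''(3) = 18 * 3 + 10
= 54 + 10
= 64

64


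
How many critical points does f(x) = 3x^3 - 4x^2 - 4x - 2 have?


Find where f'(x) = 0:
f(x) = 3x^3 - 4x^2 - 4x - 2
f'(x) = 9x^2 - 8x - 4
This is a quadratic in x. Use the discriminant to count real roots.
Discriminant = (-8)^2 - 4 * 9 * (-4)
= 64 - (-144)
= 208
Since discriminant > 0, f'(x) = 0 has 2 real solutions.
Number of critical points: 2

2


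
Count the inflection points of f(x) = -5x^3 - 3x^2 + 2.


Inflection points occur where f''(x) = 0 and concavity changes.
f(x) = -5x^3 - 3x^2 + 2
f'(x) = -15x^2 - 6x
f''(x) = -30x - 6
Set f''(x) = 0:
-30x - 6 = 0
x = 6 / (-30) = -1/5
Since f''(x) is linear (degree 1), it changes sign at this point.
Therefore there is exactly 1 inflection point.

1


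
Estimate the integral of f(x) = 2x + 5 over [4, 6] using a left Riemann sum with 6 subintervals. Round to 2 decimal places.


Left Riemann sum uses left endpoints of each subinterval.
Interval: [4, 6], n = 6
dx = (6 - 4) / 6 = 1/3
Left endpoints: [4, 13/3, 14/3, 5, 16/3, 17/3]
f values: [13, 41/3, 43/3, 15, 47/3, 49/3]
Sum = dx * (sum of f values)
= 1/3 * 88
= 88/3 ≈ 29.33

29.33


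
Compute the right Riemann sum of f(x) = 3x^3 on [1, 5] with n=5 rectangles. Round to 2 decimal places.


Right Riemann sum uses right endpoints of each subinterval.
Interval: [1, 5], n = 5
dx = (5 - 1) / 5 = 4/5
Right endpoints: [9/5, 13/5, 17/5, 21/5, 5]
f values: [2187/125, 6591/125, 14739/125, 27783/125, 375]
Sum = dx * (sum of f values)
= 4/5 * 3927/5
= 15708/25 = 628.32

628.32


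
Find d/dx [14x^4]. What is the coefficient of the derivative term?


We apply the power rule: d/dx [ax^n] = a*n * x^(n-1)
d/dx [14x^4]
= 14 * 4 * x^(4-1)
= 56x^3
The coefficient is 56

56


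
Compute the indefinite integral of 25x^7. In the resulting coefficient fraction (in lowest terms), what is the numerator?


Apply the power rule for integration:
integral of ax^n dx = a/(n+1) * x^(n+1) + C
integral of 25x^7 dx
= 25/8 * x^8 + C
The coefficient in lowest terms is 25/8, and its numerator is 25

25


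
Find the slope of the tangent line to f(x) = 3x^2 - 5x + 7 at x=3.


The slope of the tangent line equals f'(x) at the point.
f(x) = 3x^2 - 5x + 7
f'(x) = 6x - 5
At x = 3:
f'(3) = 6 * 3 - 5
= 18 - 5
= 13

13


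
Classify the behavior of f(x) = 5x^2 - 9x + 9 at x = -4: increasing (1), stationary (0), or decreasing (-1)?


Compute f'(x) to determine behavior:
f'(x) = 10x - 9
f'(-4) = 10 * (-4) - 9
= -40 - 9
= -49
Since f'(-4) < 0, the function is decreasing (-1)

-1


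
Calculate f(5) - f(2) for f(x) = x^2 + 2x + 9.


Net change = f(b) - f(a)
f(x) = x^2 + 2x + 9
Compute f(5):
f(5) = 1 * 5^2 + 2 * 5 + 9
= 25 + 10 + 9
= 44
Compute f(2):
f(2) = 1 * 2^2 + 2 * 2 + 9
= 4 + 4 + 9
= 17
Net change = 44 - 17 = 27

27


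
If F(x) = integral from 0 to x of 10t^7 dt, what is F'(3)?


By the Fundamental Theorem of Calculus (Part 1):
If F(x) = integral from 0 to x of f(t) dt, then F'(x) = f(x)
Here f(t) = 10t^7
So F'(x) = 10x^7
Evaluate at x = 3:
F'(3) = 10 * 3^7
= 10 * 2187
= 21870

21870


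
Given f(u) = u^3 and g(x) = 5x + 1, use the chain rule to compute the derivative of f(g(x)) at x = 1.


Using the chain rule: (f(g(x)))' = f'(g(x)) * g'(x)
First, find g(1):
g(1) = 5 * 1 + 1 = 6
Next, f'(u) = 3u^2
And g'(x) = 5
So f'(g(1)) * g'(1)
= 3 * 6^2 * 5
= 3 * 36 * 5
= 540

540


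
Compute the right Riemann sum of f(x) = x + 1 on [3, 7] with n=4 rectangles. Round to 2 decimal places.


Right Riemann sum uses right endpoints of each subinterval.
Interval: [3, 7], n = 4
dx = (7 - 3) / 4 = 1
Right endpoints: [4, 5, 6, 7]
f values: [5, 6, 7, 8]
Sum = dx * (sum of f values)
= 1 * 26
= 26 = 26.00

26.00


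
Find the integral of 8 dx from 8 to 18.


The integral of a constant k over [a, b] equals k * (b - a).
integral from 8 to 18 of 8 dx
= 8 * (18 - 8)
= 8 * 10
= 80

80


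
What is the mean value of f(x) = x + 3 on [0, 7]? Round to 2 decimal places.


Average value = 1/(b-a) * integral from a to b of f(x) dx
First compute the integral of x + 3:
F(x) = (1/2)x^2 + 3x
F(7) = 1/2 * 49 + 3 * 7 = 91/2
F(0) = 1/2 * 0 + 3 * 0 = 0
Integral = 91/2 - 0 = 91/2
Average = (91/2) / (7 - 0) = (91/2) / 7
= 13/2 = 6.50

6.50


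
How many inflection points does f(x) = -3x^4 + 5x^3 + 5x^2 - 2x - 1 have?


Inflection points occur where f''(x) = 0 and concavity changes.
f(x) = -3x^4 + 5x^3 + 5x^2 - 2x - 1
f'(x) = -12x^3 + 15x^2 + 10x - 2
f''(x) = -36x^2 + 30x + 10
This is a quadratic in x. Use the discriminant to count real roots.
Discriminant = (30)^2 - 4 * (-36) * 10
= 900 - (-1440)
= 2340
Since discriminant > 0, f''(x) = 0 has 2 distinct real solutions.
A quadratic with two distinct real roots changes sign at each root, so concavity changes at both.
Number of inflection points: 2

2


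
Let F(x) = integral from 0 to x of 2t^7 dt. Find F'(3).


By the Fundamental Theorem of Calculus (Part 1):
If F(x) = integral from 0 to x of f(t) dt, then F'(x) = f(x)
Here f(t) = 2t^7
So F'(x) = 2x^7
Evaluate at x = 3:
F'(3) = 2 * 3^7
= 2 * 2187
= 4374

4374


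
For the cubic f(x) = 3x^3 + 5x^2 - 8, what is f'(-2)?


Differentiate f(x) = 3x^3 + 5x^2 - 8 term by term:
f'(x) = 9x^2 + 10x
Substitute x = -2:
f'(-2) = 9 * (-2)^2 + 10 * (-2) + 0
= 36 - 20 + 0
= 16

16


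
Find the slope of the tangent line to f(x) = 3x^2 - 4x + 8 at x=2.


The slope of the tangent line equals f'(x) at the point.
f(x) = 3x^2 - 4x + 8
f'(x) = 6x - 4
At x = 2:
f'(2) = 6 * 2 - 4
= 12 - 4
= 8

8


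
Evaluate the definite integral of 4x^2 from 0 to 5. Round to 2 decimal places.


Find the antiderivative of 4x^2:
F(x) = 4/3 * x^3
Apply the Fundamental Theorem of Calculus:
F(5) - F(0)
= 4/3 * 5^3 - 4/3 * 0^3
= 4/3 * (125 - 0)
= 4/3 * 125
= 500/3 ≈ 166.67

166.67


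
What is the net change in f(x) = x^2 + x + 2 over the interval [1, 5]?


Net change = f(b) - f(a)
f(x) = x^2 + x + 2
Compute f(5):
f(5) = 1 * 5^2 + 1 * 5 + 2
= 25 + 5 + 2
= 32
Compute f(1):
f(1) = 1 * 1^2 + 1 * 1 + 2
= 1 + 1 + 2
= 4
Net change = 32 - 4 = 28

28


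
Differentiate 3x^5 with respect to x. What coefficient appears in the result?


We apply the power rule: d/dx [ax^n] = a*n * x^(n-1)
d/dx [3x^5]
= 3 * 5 * x^(5-1)
= 15x^4
The coefficient is 15

15


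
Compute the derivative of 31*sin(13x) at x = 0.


Apply the chain rule to differentiate 31*sin(13x):
d/dx [31*sin(13x)]
= 31 * cos(13x) * d/dx(13x)
= 31 * 13 * cos(13x)
= 403 * cos(13x)
Evaluate at x = 0:
= 403 * cos(0)
= 403 * 1
= 403

403


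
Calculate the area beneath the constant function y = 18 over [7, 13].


The area under a constant function y = 18 is a rectangle.
Width = 13 - 7 = 6
Height = 18
Area = width * height
= 6 * 18
= 108

108


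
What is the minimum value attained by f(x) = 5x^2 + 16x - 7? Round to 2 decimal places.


For a quadratic f(x) = ax^2 + bx + c with a > 0, the minimum is at the vertex.
Vertex x-coordinate: x = -b/(2a)
x = -(16) / (2 * 5)
x = -16/10 = -8/5
Substitute back to find the minimum value:
f(-8/5) = 5 * (-8/5)^2 + 16 * (-8/5) - 7
= 64/5 - 128/5 - 7
= -99/5 = -19.80

-19.80


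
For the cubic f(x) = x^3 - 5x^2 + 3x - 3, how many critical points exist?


Find where f'(x) = 0:
f(x) = x^3 - 5x^2 + 3x - 3
f'(x) = 3x^2 - 10x + 3
This is a quadratic in x. Use the discriminant to count real roots.
Discriminant = (-10)^2 - 4 * 3 * 3
= 100 - 36
= 64
Since discriminant > 0, f'(x) = 0 has 2 real solutions.
Number of critical points: 2

2


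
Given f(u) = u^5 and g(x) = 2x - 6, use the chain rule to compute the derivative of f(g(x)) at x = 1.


Using the chain rule: (f(g(x)))' = f'(g(x)) * g'(x)
First, find g(1):
g(1) = 2 * 1 - 6 = -4
Next, f'(u) = 5u^4
And g'(x) = 2
So f'(g(1)) * g'(1)
= 5 * (-4)^4 * 2
= 5 * 256 * 2
= 2560

2560


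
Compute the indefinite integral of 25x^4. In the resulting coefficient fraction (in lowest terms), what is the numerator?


Apply the power rule for integration:
integral of ax^n dx = a/(n+1) * x^(n+1) + C
integral of 25x^4 dx
= 25/5 * x^5 + C
= 5 * x^5 + C
The coefficient in lowest terms is 5 = 5/1, so its numerator is 5

5


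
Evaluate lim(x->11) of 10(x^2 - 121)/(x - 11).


Direct substitution gives 0/0, so we factor the numerator.
Factor: 10(x^2 - 121) = 10 * (x - 11)(x + 11)
Cancel the common factor (x - 11):
10(x^2 - 121)/(x - 11) = 10 * (x + 11)
Now substitute x = 11:
= 10 * (11 + 11) = 220

220


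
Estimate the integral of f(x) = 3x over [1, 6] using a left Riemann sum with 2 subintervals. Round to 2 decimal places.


Left Riemann sum uses left endpoints of each subinterval.
Interval: [1, 6], n = 2
dx = (6 - 1) / 2 = 5/2
Left endpoints: [1, 7/2]
f values: [3, 21/2]
Sum = dx * (sum of f values)
= 5/2 * 27/2
= 135/4 = 33.75

33.75


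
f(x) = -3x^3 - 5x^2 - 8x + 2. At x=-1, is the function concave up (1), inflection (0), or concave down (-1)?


Concavity is determined by the sign of f''(x).
f(x) = -3x^3 - 5x^2 - 8x + 2
f'(x) = -9x^2 - 10x - 8
f''(x) = -18x - 10
f''(-1) = -18 * (-1) - 10
= 18 - 10
= 8
Since f''(-1) > 0, the function is concave up (1)

1


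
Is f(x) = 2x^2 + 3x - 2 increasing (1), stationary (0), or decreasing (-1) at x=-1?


Compute f'(x) to determine behavior:
f'(x) = 4x + 3
f'(-1) = 4 * (-1) + 3
= -4 + 3
= -1
Since f'(-1) < 0, the function is decreasing (-1)

-1


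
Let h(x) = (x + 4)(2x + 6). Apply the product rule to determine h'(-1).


Let u(x) = x + 4 and v(x) = 2x + 6
u'(x) = 1
v'(x) = 2
Product rule: h'(x) = u'(x)*v(x) + u(x)*v'(x)
= 1 * (2x + 6) + (x + 4) * 2
At x = -1:
u(-1) = 1 * (-1) + 4 = 3
v(-1) = 2 * (-1) + 6 = 4
h'(-1) = 1 * 4 + 3 * 2
= 4 + 6
= 10

10


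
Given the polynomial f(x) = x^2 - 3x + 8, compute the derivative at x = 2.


Differentiate term by term using power and sum rules:
f(x) = x^2 - 3x + 8
f'(x) = 2x - 3
Substitute x = 2:
f'(2) = 2 * 2 - 3
= 4 - 3
= 1

1


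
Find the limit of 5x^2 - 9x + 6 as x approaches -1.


Since polynomials are continuous, we use direct substitution.
lim(x->-1) of 5x^2 - 9x + 6
= 5 * (-1)^2 - 9 * (-1) + 6
= 5 + 9 + 6
= 20

20


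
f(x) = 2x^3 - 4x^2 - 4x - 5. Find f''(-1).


First derivative:
f'(x) = 6x^2 - 8x - 4
Second derivative:
f''(x) = 12x - 8
Substitute x = -1:
f''(-1) = 12 * (-1) - 8
= -12 - 8
= -20

-20


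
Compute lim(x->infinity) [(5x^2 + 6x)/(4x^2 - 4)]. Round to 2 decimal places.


For limits at infinity with equal-degree polynomials,
we compare leading coefficients.
Numerator leading term: 5x^2
Denominator leading term: 4x^2
Divide both by x^2:
lim = (5 + 6/x) / (4 - 4/x^2)
As x -> infinity, the 1/x and 1/x^2 terms vanish:
= 5/4 = 1.25

1.25


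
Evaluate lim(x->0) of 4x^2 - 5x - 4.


Since polynomials are continuous, we use direct substitution.
lim(x->0) of 4x^2 - 5x - 4
= 4 * 0^2 - 5 * 0 - 4
= 0 + 0 - 4
= -4

-4


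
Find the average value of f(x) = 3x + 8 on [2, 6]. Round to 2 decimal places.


Average value = 1/(b-a) * integral from a to b of f(x) dx
First compute the integral of 3x + 8:
F(x) = (3/2)x^2 + 8x
F(6) = 3/2 * 36 + 8 * 6 = 102
F(2) = 3/2 * 4 + 8 * 2 = 22
Integral = 102 - 22 = 80
Average = 80 / (6 - 2) = 80 / 4
= 20 = 20.00

20.00


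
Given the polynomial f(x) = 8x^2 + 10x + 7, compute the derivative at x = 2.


Differentiate term by term using power and sum rules:
f(x) = 8x^2 + 10x + 7
f'(x) = 16x + 10
Substitute x = 2:
f'(2) = 16 * 2 + 10
= 32 + 10
= 42

42


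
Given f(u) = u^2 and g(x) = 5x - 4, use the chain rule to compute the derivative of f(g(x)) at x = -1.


Using the chain rule: (f(g(x)))' = f'(g(x)) * g'(x)
First, find g(-1):
g(-1) = 5 * (-1) - 4 = -9
Next, f'(u) = 2u
And g'(x) = 5
So f'(g(-1)) * g'(-1)
= 2 * (-9) * 5
= -90

-90


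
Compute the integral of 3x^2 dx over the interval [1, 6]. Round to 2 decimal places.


Find the antiderivative of 3x^2:
F(x) = 3/3 * x^3
Apply the Fundamental Theorem of Calculus:
F(6) - F(1)
= 3/3 * 6^3 - 3/3 * 1^3
= 3/3 * (216 - 1)
= 3/3 * 215
= 215 = 215.00

215.00


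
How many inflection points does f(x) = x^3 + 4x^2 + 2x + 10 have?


Inflection points occur where f''(x) = 0 and concavity changes.
f(x) = x^3 + 4x^2 + 2x + 10
f'(x) = 3x^2 + 8x + 2
f''(x) = 6x + 8
Set f''(x) = 0:
6x + 8 = 0
x = -8 / 6 = -4/3
Since f''(x) is linear (degree 1), it changes sign at this point.
Therefore there is exactly 1 inflection point.

1


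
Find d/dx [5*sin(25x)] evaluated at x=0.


Apply the chain rule to differentiate 5*sin(25x):
d/dx [5*sin(25x)]
= 5 * cos(25x) * d/dx(25x)
= 5 * 25 * cos(25x)
= 125 * cos(25x)
Evaluate at x = 0:
= 125 * cos(0)
= 125 * 1
= 125

125


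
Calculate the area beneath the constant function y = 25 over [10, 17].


The area under a constant function y = 25 is a rectangle.
Width = 17 - 10 = 7
Height = 25
Area = width * height
= 7 * 25
= 175

175


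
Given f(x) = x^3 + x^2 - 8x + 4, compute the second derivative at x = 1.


First derivative:
f'(x) = 3x^2 + 2x - 8
Second derivative:
f''(x) = 6x + 2
Substitute x = 1:
f''(1) = 6 * 1 + 2
= 6 + 2
= 8

8


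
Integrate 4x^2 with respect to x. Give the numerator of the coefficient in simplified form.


Apply the power rule for integration:
integral of ax^n dx = a/(n+1) * x^(n+1) + C
integral of 4x^2 dx
= 4/3 * x^3 + C
The coefficient in lowest terms is 4/3, and its numerator is 4

4


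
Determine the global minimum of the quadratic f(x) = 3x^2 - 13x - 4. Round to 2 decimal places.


For a quadratic f(x) = ax^2 + bx + c with a > 0, the minimum is at the vertex.
Vertex x-coordinate: x = -b/(2a)
x = -(-13) / (2 * 3)
x = 13/6
Substitute back to find the minimum value:
f(13/6) = 3 * (13/6)^2 - 13 * (13/6) - 4
= 169/12 - 169/6 - 4
= -217/12 ≈ -18.08

-18.08


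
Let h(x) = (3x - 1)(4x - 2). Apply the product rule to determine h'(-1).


Let u(x) = 3x - 1 and v(x) = 4x - 2
u'(x) = 3
v'(x) = 4
Product rule: h'(x) = u'(x)*v(x) + u(x)*v'(x)
= 3 * (4x - 2) + (3x - 1) * 4
At x = -1:
u(-1) = 3 * (-1) - 1 = -4
v(-1) = 4 * (-1) - 2 = -6
h'(-1) = 3 * (-6) + (-4) * 4
= -18 - 16
= -34

-34


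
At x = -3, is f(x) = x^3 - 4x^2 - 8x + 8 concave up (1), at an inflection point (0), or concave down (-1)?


Concavity is determined by the sign of f''(x).
f(x) = x^3 - 4x^2 - 8x + 8
f'(x) = 3x^2 - 8x - 8
f''(x) = 6x - 8
f''(-3) = 6 * (-3) - 8
= -18 - 8
= -26
Since f''(-3) < 0, the function is concave down (-1)

-1


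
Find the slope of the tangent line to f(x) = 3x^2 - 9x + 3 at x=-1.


The slope of the tangent line equals f'(x) at the point.
f(x) = 3x^2 - 9x + 3
f'(x) = 6x - 9
At x = -1:
f'(-1) = 6 * (-1) - 9
= -6 - 9
= -15

-15


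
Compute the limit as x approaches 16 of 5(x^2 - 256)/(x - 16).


Direct substitution gives 0/0, so we factor the numerator.
Factor: 5(x^2 - 256) = 5 * (x - 16)(x + 16)
Cancel the common factor (x - 16):
5(x^2 - 256)/(x - 16) = 5 * (x + 16)
Now substitute x = 16:
= 5 * (16 + 16) = 160

160


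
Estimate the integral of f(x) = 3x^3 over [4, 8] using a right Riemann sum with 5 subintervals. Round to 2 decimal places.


Right Riemann sum uses right endpoints of each subinterval.
Interval: [4, 8], n = 5
dx = (8 - 4) / 5 = 4/5
Right endpoints: [24/5, 28/5, 32/5, 36/5, 8]
f values: [41472/125, 65856/125, 98304/125, 139968/125, 1536]
Sum = dx * (sum of f values)
= 4/5 * 21504/5
= 86016/25 = 3440.64

3440.64


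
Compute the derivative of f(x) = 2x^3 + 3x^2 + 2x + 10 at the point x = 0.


Differentiate f(x) = 2x^3 + 3x^2 + 2x + 10 term by term:
f'(x) = 6x^2 + 6x + 2
Substitute x = 0:
f'(0) = 6 * 0^2 + 6 * 0 + 2
= 0 + 0 + 2
= 2

2


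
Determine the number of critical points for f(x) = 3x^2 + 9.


Find where f'(x) = 0:
f'(x) = 6x
Set f'(x) = 0:
6x = 0
x = 0 / 6 = 0
This is a linear equation in x, so there is exactly one solution.
Number of critical points: 1

1


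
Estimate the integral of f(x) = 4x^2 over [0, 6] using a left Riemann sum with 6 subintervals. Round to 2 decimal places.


Left Riemann sum uses left endpoints of each subinterval.
Interval: [0, 6], n = 6
dx = (6 - 0) / 6 = 1
Left endpoints: [0, 1, 2, 3, 4, 5]
f values: [0, 4, 16, 36, 64, 100]
Sum = dx * (sum of f values)
= 1 * 220
= 220 = 220.00

220.00


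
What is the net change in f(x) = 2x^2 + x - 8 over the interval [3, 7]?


Net change = f(b) - f(a)
f(x) = 2x^2 + x - 8
Compute f(7):
f(7) = 2 * 7^2 + 1 * 7 - 8
= 98 + 7 - 8
= 97
Compute f(3):
f(3) = 2 * 3^2 + 1 * 3 - 8
= 18 + 3 - 8
= 13
Net change = 97 - 13 = 84

84


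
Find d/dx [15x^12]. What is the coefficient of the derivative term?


We apply the power rule: d/dx [ax^n] = a*n * x^(n-1)
d/dx [15x^12]
= 15 * 12 * x^(12-1)
= 180x^11
The coefficient is 180

180


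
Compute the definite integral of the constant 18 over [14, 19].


The integral of a constant k over [a, b] equals k * (b - a).
integral from 14 to 19 of 18 dx
= 18 * (19 - 14)
= 18 * 5
= 90

90


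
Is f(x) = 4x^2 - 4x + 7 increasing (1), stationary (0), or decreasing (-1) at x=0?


Compute f'(x) to determine behavior:
f'(x) = 8x - 4
f'(0) = 8 * 0 - 4
= 0 - 4
= -4
Since f'(0) < 0, the function is decreasing (-1)

-1


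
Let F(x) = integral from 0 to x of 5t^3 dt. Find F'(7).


By the Fundamental Theorem of Calculus (Part 1):
If F(x) = integral from 0 to x of f(t) dt, then F'(x) = f(x)
Here f(t) = 5t^3
So F'(x) = 5x^3
Evaluate at x = 7:
F'(7) = 5 * 7^3
= 5 * 343
= 1715

1715


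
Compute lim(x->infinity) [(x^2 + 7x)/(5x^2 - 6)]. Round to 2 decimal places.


For limits at infinity with equal-degree polynomials,
we compare leading coefficients.
Numerator leading term: x^2
Denominator leading term: 5x^2
Divide both by x^2:
lim = (1 + 7/x) / (5 - 6/x^2)
As x -> infinity, the 1/x and 1/x^2 terms vanish:
= 1/5 = 0.20

0.20


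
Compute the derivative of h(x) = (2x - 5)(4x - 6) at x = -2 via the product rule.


Let u(x) = 2x - 5 and v(x) = 4x - 6
u'(x) = 2
v'(x) = 4
Product rule: h'(x) = u'(x)*v(x) + u(x)*v'(x)
= 2 * (4x - 6) + (2x - 5) * 4
At x = -2:
u(-2) = 2 * (-2) - 5 = -9
v(-2) = 4 * (-2) - 6 = -14
h'(-2) = 2 * (-14) + (-9) * 4
= -28 - 36
= -64

-64


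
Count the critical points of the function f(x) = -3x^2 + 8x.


Find where f'(x) = 0:
f'(x) = -6x + 8
Set f'(x) = 0:
-6x + 8 = 0
x = -8 / (-6) = 4/3
This is a linear equation in x, so there is exactly one solution.
Number of critical points: 1

1


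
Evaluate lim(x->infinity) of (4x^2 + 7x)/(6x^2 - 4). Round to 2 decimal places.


For limits at infinity with equal-degree polynomials,
we compare leading coefficients.
Numerator leading term: 4x^2
Denominator leading term: 6x^2
Divide both by x^2:
lim = (4 + 7/x) / (6 - 4/x^2)
As x -> infinity, the 1/x and 1/x^2 terms vanish:
= 4/6 = 2/3 ≈ 0.67

0.67


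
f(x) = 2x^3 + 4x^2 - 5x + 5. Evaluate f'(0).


Differentiate f(x) = 2x^3 + 4x^2 - 5x + 5 term by term:
f'(x) = 6x^2 + 8x - 5
Substitute x = 0:
f'(0) = 6 * 0^2 + 8 * 0 - 5
= 0 + 0 - 5
= -5

-5


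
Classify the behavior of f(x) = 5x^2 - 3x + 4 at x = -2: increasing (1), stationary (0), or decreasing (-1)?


Compute f'(x) to determine behavior:
f'(x) = 10x - 3
f'(-2) = 10 * (-2) - 3
= -20 - 3
= -23
Since f'(-2) < 0, the function is decreasing (-1)

-1


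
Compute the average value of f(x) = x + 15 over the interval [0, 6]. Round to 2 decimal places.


Average value = 1/(b-a) * integral from a to b of f(x) dx
First compute the integral of x + 15:
F(x) = (1/2)x^2 + 15x
F(6) = 1/2 * 36 + 15 * 6 = 108
F(0) = 1/2 * 0 + 15 * 0 = 0
Integral = 108 - 0 = 108
Average = 108 / (6 - 0) = 108 / 6
= 18 = 18.00

18.00


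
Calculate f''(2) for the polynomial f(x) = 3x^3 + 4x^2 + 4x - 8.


First derivative:
f'(x) = 9x^2 + 8x + 4
Second derivative:
f''(x) = 18x + 8
Substitute x = 2:
f''(2) = 18 * 2 + 8
= 36 + 8
= 44

44


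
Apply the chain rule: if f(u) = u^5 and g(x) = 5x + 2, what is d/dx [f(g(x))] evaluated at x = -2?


Using the chain rule: (f(g(x)))' = f'(g(x)) * g'(x)
First, find g(-2):
g(-2) = 5 * (-2) + 2 = -8
Next, f'(u) = 5u^4
And g'(x) = 5
So f'(g(-2)) * g'(-2)
= 5 * (-8)^4 * 5
= 5 * 4096 * 5
= 102400

102400


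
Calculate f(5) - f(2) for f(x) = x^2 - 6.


Net change = f(b) - f(a)
f(x) = x^2 - 6
Compute f(5):
f(5) = 1 * 5^2 + 0 * 5 - 6
= 25 + 0 - 6
= 19
Compute f(2):
f(2) = 1 * 2^2 + 0 * 2 - 6
= 4 + 0 - 6
= -2
Net change = 19 - (-2) = 21

21


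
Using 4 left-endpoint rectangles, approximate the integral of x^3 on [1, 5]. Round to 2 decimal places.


Left Riemann sum uses left endpoints of each subinterval.
Interval: [1, 5], n = 4
dx = (5 - 1) / 4 = 1
Left endpoints: [1, 2, 3, 4]
f values: [1, 8, 27, 64]
Sum = dx * (sum of f values)
= 1 * 100
= 100 = 100.00

100.00


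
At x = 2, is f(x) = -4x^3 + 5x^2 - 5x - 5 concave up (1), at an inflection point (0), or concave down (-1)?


Concavity is determined by the sign of f''(x).
f(x) = -4x^3 + 5x^2 - 5x - 5
f'(x) = -12x^2 + 10x - 5
f''(x) = -24x + 10
f''(2) = -24 * 2 + 10
= -48 + 10
= -38
Since f''(2) < 0, the function is concave down (-1)

-1


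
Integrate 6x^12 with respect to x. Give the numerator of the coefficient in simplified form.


Apply the power rule for integration:
integral of ax^n dx = a/(n+1) * x^(n+1) + C
integral of 6x^12 dx
= 6/13 * x^13 + C
The coefficient in lowest terms is 6/13, and its numerator is 6

6


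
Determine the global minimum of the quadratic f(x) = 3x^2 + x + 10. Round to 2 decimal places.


For a quadratic f(x) = ax^2 + bx + c with a > 0, the minimum is at the vertex.
Vertex x-coordinate: x = -b/(2a)
x = -(1) / (2 * 3)
x = -1/6
Substitute back to find the minimum value:
f(-1/6) = 3 * (-1/6)^2 + 1 * (-1/6) + 10
= 1/12 - 1/6 + 10
= 119/12 ≈ 9.92

9.92


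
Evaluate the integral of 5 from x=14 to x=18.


The integral of a constant k over [a, b] equals k * (b - a).
integral from 14 to 18 of 5 dx
= 5 * (18 - 14)
= 5 * 4
= 20

20


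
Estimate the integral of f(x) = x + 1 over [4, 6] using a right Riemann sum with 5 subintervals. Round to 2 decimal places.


Right Riemann sum uses right endpoints of each subinterval.
Interval: [4, 6], n = 5
dx = (6 - 4) / 5 = 2/5
Right endpoints: [22/5, 24/5, 26/5, 28/5, 6]
f values: [27/5, 29/5, 31/5, 33/5, 7]
Sum = dx * (sum of f values)
= 2/5 * 31
= 62/5 = 12.40

12.40


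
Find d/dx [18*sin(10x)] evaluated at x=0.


Apply the chain rule to differentiate 18*sin(10x):
d/dx [18*sin(10x)]
= 18 * cos(10x) * d/dx(10x)
= 18 * 10 * cos(10x)
= 180 * cos(10x)
Evaluate at x = 0:
= 180 * cos(0)
= 180 * 1
= 180

180


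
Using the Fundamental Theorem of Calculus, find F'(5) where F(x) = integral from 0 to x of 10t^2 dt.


By the Fundamental Theorem of Calculus (Part 1):
If F(x) = integral from 0 to x of f(t) dt, then F'(x) = f(x)
Here f(t) = 10t^2
So F'(x) = 10x^2
Evaluate at x = 5:
F'(5) = 10 * 5^2
= 10 * 25
= 250

250


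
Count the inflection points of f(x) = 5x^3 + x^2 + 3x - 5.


Inflection points occur where f''(x) = 0 and concavity changes.
f(x) = 5x^3 + x^2 + 3x - 5
f'(x) = 15x^2 + 2x + 3
f''(x) = 30x + 2
Set f''(x) = 0:
30x + 2 = 0
x = -2 / 30 = -1/15
Since f''(x) is linear (degree 1), it changes sign at this point.
Therefore there is exactly 1 inflection point.

1


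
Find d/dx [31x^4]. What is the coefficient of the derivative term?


We apply the power rule: d/dx [ax^n] = a*n * x^(n-1)
d/dx [31x^4]
= 31 * 4 * x^(4-1)
= 124x^3
The coefficient is 124

124


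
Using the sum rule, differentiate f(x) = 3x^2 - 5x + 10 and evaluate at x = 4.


Differentiate term by term using power and sum rules:
f(x) = 3x^2 - 5x + 10
f'(x) = 6x - 5
Substitute x = 4:
f'(4) = 6 * 4 - 5
= 24 - 5
= 19

19


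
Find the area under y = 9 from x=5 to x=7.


The area under a constant function y = 9 is a rectangle.
Width = 7 - 5 = 2
Height = 9
Area = width * height
= 2 * 9
= 18

18


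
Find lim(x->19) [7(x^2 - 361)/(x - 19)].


Direct substitution gives 0/0, so we factor the numerator.
Factor: 7(x^2 - 361) = 7 * (x - 19)(x + 19)
Cancel the common factor (x - 19):
7(x^2 - 361)/(x - 19) = 7 * (x + 19)
Now substitute x = 19:
= 7 * (19 + 19) = 266

266


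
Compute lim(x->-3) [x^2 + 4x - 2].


Since polynomials are continuous, we use direct substitution.
lim(x->-3) of x^2 + 4x - 2
= 1 * (-3)^2 + 4 * (-3) - 2
= 9 - 12 - 2
= -5

-5


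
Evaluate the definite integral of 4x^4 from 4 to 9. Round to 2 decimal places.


Find the antiderivative of 4x^4:
F(x) = 4/5 * x^5
Apply the Fundamental Theorem of Calculus:
F(9) - F(4)
= 4/5 * 9^5 - 4/5 * 4^5
= 4/5 * (59049 - 1024)
= 4/5 * 58025
= 46420 = 46420.00

46420.00


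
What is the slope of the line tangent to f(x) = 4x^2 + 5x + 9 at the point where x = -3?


The slope of the tangent line equals f'(x) at the point.
f(x) = 4x^2 + 5x + 9
f'(x) = 8x + 5
At x = -3:
f'(-3) = 8 * (-3) + 5
= -24 + 5
= -19

-19


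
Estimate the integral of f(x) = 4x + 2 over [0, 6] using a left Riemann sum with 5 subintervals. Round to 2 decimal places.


Left Riemann sum uses left endpoints of each subinterval.
Interval: [0, 6], n = 5
dx = (6 - 0) / 5 = 6/5
Left endpoints: [0, 6/5, 12/5, 18/5, 24/5]
f values: [2, 34/5, 58/5, 82/5, 106/5]
Sum = dx * (sum of f values)
= 6/5 * 58
= 348/5 = 69.60

69.60


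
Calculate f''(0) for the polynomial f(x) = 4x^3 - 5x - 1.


First derivative:
f'(x) = 12x^2 - 5
Second derivative:
f''(x) = 24x
Substitute x = 0:
f''(0) = 24 * 0 + 0
= 0 + 0
= 0

0


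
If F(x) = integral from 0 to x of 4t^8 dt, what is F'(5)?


By the Fundamental Theorem of Calculus (Part 1):
If F(x) = integral from 0 to x of f(t) dt, then F'(x) = f(x)
Here f(t) = 4t^8
So F'(x) = 4x^8
Evaluate at x = 5:
F'(5) = 4 * 5^8
= 4 * 390625
= 1562500

1562500


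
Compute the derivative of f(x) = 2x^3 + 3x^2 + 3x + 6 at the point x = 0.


Differentiate f(x) = 2x^3 + 3x^2 + 3x + 6 term by term:
f'(x) = 6x^2 + 6x + 3
Substitute x = 0:
f'(0) = 6 * 0^2 + 6 * 0 + 3
= 0 + 0 + 3
= 3

3


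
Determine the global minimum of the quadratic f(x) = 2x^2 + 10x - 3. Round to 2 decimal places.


For a quadratic f(x) = ax^2 + bx + c with a > 0, the minimum is at the vertex.
Vertex x-coordinate: x = -b/(2a)
x = -(10) / (2 * 2)
x = -10/4 = -5/2
Substitute back to find the minimum value:
f(-5/2) = 2 * (-5/2)^2 + 10 * (-5/2) - 3
= 25/2 - 25 - 3
= -31/2 = -15.50

-15.50


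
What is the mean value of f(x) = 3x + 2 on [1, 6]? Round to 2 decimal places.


Average value = 1/(b-a) * integral from a to b of f(x) dx
First compute the integral of 3x + 2:
F(x) = (3/2)x^2 + 2x
F(6) = 3/2 * 36 + 2 * 6 = 66
F(1) = 3/2 * 1 + 2 * 1 = 7/2
Integral = 66 - 7/2 = 125/2
Average = (125/2) / (6 - 1) = (125/2) / 5
= 25/2 = 12.50

12.50


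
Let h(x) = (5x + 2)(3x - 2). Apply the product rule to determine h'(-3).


Let u(x) = 5x + 2 and v(x) = 3x - 2
u'(x) = 5
v'(x) = 3
Product rule: h'(x) = u'(x)*v(x) + u(x)*v'(x)
= 5 * (3x - 2) + (5x + 2) * 3
At x = -3:
u(-3) = 5 * (-3) + 2 = -13
v(-3) = 3 * (-3) - 2 = -11
h'(-3) = 5 * (-11) + (-13) * 3
= -55 - 39
= -94

-94


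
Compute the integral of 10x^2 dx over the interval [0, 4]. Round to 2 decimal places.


Find the antiderivative of 10x^2:
F(x) = 10/3 * x^3
Apply the Fundamental Theorem of Calculus:
F(4) - F(0)
= 10/3 * 4^3 - 10/3 * 0^3
= 10/3 * (64 - 0)
= 10/3 * 64
= 640/3 ≈ 213.33

213.33


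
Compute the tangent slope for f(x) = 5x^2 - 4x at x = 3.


The slope of the tangent line equals f'(x) at the point.
f(x) = 5x^2 - 4x
f'(x) = 10x - 4
At x = 3:
f'(3) = 10 * 3 - 4
= 30 - 4
= 26

26


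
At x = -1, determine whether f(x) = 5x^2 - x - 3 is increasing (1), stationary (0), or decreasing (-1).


Compute f'(x) to determine behavior:
f'(x) = 10x - 1
f'(-1) = 10 * (-1) - 1
= -10 - 1
= -11
Since f'(-1) < 0, the function is decreasing (-1)

-1


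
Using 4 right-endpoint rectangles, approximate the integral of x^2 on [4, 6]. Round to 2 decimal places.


Right Riemann sum uses right endpoints of each subinterval.
Interval: [4, 6], n = 4
dx = (6 - 4) / 4 = 1/2
Right endpoints: [9/2, 5, 11/2, 6]
f values: [81/4, 25, 121/4, 36]
Sum = dx * (sum of f values)
= 1/2 * 223/2
= 223/4 = 55.75

55.75


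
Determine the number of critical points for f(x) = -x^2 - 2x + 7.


Find where f'(x) = 0:
f'(x) = -2x - 2
Set f'(x) = 0:
-2x - 2 = 0
x = 2 / (-2) = -1
This is a linear equation in x, so there is exactly one solution.
Number of critical points: 1

1


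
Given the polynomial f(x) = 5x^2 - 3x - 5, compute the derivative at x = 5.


Differentiate term by term using power and sum rules:
f(x) = 5x^2 - 3x - 5
f'(x) = 10x - 3
Substitute x = 5:
f'(5) = 10 * 5 - 3
= 50 - 3
= 47

47


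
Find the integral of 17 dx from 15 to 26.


The integral of a constant k over [a, b] equals k * (b - a).
integral from 15 to 26 of 17 dx
= 17 * (26 - 15)
= 17 * 11
= 187

187


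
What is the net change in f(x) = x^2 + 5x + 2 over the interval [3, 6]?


Net change = f(b) - f(a)
f(x) = x^2 + 5x + 2
Compute f(6):
f(6) = 1 * 6^2 + 5 * 6 + 2
= 36 + 30 + 2
= 68
Compute f(3):
f(3) = 1 * 3^2 + 5 * 3 + 2
= 9 + 15 + 2
= 26
Net change = 68 - 26 = 42

42


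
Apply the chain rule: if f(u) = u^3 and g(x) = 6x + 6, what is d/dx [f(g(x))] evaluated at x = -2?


Using the chain rule: (f(g(x)))' = f'(g(x)) * g'(x)
First, find g(-2):
g(-2) = 6 * (-2) + 6 = -6
Next, f'(u) = 3u^2
And g'(x) = 6
So f'(g(-2)) * g'(-2)
= 3 * (-6)^2 * 6
= 3 * 36 * 6
= 648

648


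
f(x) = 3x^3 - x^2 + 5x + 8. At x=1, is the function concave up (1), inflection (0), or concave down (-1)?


Concavity is determined by the sign of f''(x).
f(x) = 3x^3 - x^2 + 5x + 8
f'(x) = 9x^2 - 2x + 5
f''(x) = 18x - 2
f''(1) = 18 * 1 - 2
= 18 - 2
= 16
Since f''(1) > 0, the function is concave up (1)

1


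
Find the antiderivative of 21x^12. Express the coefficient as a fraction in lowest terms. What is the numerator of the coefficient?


Apply the power rule for integration:
integral of ax^n dx = a/(n+1) * x^(n+1) + C
integral of 21x^12 dx
= 21/13 * x^13 + C
The coefficient in lowest terms is 21/13, and its numerator is 21

21


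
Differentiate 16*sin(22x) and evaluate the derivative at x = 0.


Apply the chain rule to differentiate 16*sin(22x):
d/dx [16*sin(22x)]
= 16 * cos(22x) * d/dx(22x)
= 16 * 22 * cos(22x)
= 352 * cos(22x)
Evaluate at x = 0:
= 352 * cos(0)
= 352 * 1
= 352

352


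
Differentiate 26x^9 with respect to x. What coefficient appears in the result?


We apply the power rule: d/dx [ax^n] = a*n * x^(n-1)
d/dx [26x^9]
= 26 * 9 * x^(9-1)
= 234x^8
The coefficient is 234

234


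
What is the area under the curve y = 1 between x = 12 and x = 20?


The area under a constant function y = 1 is a rectangle.
Width = 20 - 12 = 8
Height = 1
Area = width * height
= 8 * 1
= 8

8


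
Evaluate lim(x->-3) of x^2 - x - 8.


Since polynomials are continuous, we use direct substitution.
lim(x->-3) of x^2 - x - 8
= 1 * (-3)^2 - 1 * (-3) - 8
= 9 + 3 - 8
= 4

4
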